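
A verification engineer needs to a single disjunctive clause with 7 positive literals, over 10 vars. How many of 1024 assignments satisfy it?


Step 1: Total=2^10=1024
Step 2: Unsat when all 7 false: 2^3=8
Step 3: Sat=1024-8=1016

1016


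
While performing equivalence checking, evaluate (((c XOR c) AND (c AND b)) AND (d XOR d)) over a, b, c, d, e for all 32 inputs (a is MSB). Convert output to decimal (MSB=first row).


Formula: (((c XOR c) AND (c AND b)) AND (d XOR d)) over a, b, c, d, e (32 rows)
Evaluate each row (bits = a,b,c,d,e, MSB first):
  row 0 [00000]: (((0 XOR 0) AND (0 AND 0)) AND (0 XOR 0)) -> 0
  row 1 [00001]: (((0 XOR 0) AND (0 AND 0)) AND (0 XOR 0)) -> 0
  row 2 [00010]: (((0 XOR 0) AND (0 AND 0)) AND (1 XOR 1)) -> 0
  row 3 [00011]: (((0 XOR 0) AND (0 AND 0)) AND (1 XOR 1)) -> 0
  row 4 [00100]: (((1 XOR 1) AND (1 AND 0)) AND (0 XOR 0)) -> 0
  row 5 [00101]: (((1 XOR 1) AND (1 AND 0)) AND (0 XOR 0)) -> 0
  row 6 [00110]: (((1 XOR 1) AND (1 AND 0)) AND (1 XOR 1)) -> 0
  row 7 [00111]: (((1 XOR 1) AND (1 AND 0)) AND (1 XOR 1)) -> 0
  row 8 [01000]: (((0 XOR 0) AND (0 AND 1)) AND (0 XOR 0)) -> 0
  row 9 [01001]: (((0 XOR 0) AND (0 AND 1)) AND (0 XOR 0)) -> 0
  row 10 [01010]: (((0 XOR 0) AND (0 AND 1)) AND (1 XOR 1)) -> 0
  row 11 [01011]: (((0 XOR 0) AND (0 AND 1)) AND (1 XOR 1)) -> 0
  row 12 [01100]: (((1 XOR 1) AND (1 AND 1)) AND (0 XOR 0)) -> 0
  row 13 [01101]: (((1 XOR 1) AND (1 AND 1)) AND (0 XOR 0)) -> 0
  row 14 [01110]: (((1 XOR 1) AND (1 AND 1)) AND (1 XOR 1)) -> 0
  row 15 [01111]: (((1 XOR 1) AND (1 AND 1)) AND (1 XOR 1)) -> 0
  row 16 [10000]: (((0 XOR 0) AND (0 AND 0)) AND (0 XOR 0)) -> 0
  row 17 [10001]: (((0 XOR 0) AND (0 AND 0)) AND (0 XOR 0)) -> 0
  row 18 [10010]: (((0 XOR 0) AND (0 AND 0)) AND (1 XOR 1)) -> 0
  row 19 [10011]: (((0 XOR 0) AND (0 AND 0)) AND (1 XOR 1)) -> 0
  row 20 [10100]: (((1 XOR 1) AND (1 AND 0)) AND (0 XOR 0)) -> 0
  row 21 [10101]: (((1 XOR 1) AND (1 AND 0)) AND (0 XOR 0)) -> 0
  row 22 [10110]: (((1 XOR 1) AND (1 AND 0)) AND (1 XOR 1)) -> 0
  row 23 [10111]: (((1 XOR 1) AND (1 AND 0)) AND (1 XOR 1)) -> 0
  row 24 [11000]: (((0 XOR 0) AND (0 AND 1)) AND (0 XOR 0)) -> 0
  row 25 [11001]: (((0 XOR 0) AND (0 AND 1)) AND (0 XOR 0)) -> 0
  row 26 [11010]: (((0 XOR 0) AND (0 AND 1)) AND (1 XOR 1)) -> 0
  row 27 [11011]: (((0 XOR 0) AND (0 AND 1)) AND (1 XOR 1)) -> 0
  row 28 [11100]: (((1 XOR 1) AND (1 AND 1)) AND (0 XOR 0)) -> 0
  row 29 [11101]: (((1 XOR 1) AND (1 AND 1)) AND (0 XOR 0)) -> 0
  row 30 [11110]: (((1 XOR 1) AND (1 AND 1)) AND (1 XOR 1)) -> 0
  row 31 [11111]: (((1 XOR 1) AND (1 AND 1)) AND (1 XOR 1)) -> 0
Full result column, 4 rows per line (a,b,c fixed per line; d,e runs 00..11 left to right):
  rows 0-3 [a,b,c=000]: 0000  = hex 0
  rows 4-7 [a,b,c=001]: 0000  = hex 0
  rows 8-11 [a,b,c=010]: 0000  = hex 0
  rows 12-15 [a,b,c=011]: 0000  = hex 0
  rows 16-19 [a,b,c=100]: 0000  = hex 0
  rows 20-23 [a,b,c=101]: 0000  = hex 0
  rows 24-27 [a,b,c=110]: 0000  = hex 0
  rows 28-31 [a,b,c=111]: 0000  = hex 0
Output column (row 0 .. row 31) = 00000000000000000000000000000000
Output column grouped in 4s = 0000 0000 0000 0000 0000 0000 0000 0000 = 0x00000000
Convert to decimal digit by digit (value = value*16 + digit):
  0 -> 0
  0*16 + 0 = 0
  0*16 + 0 = 0
  0*16 + 0 = 0
  0*16 + 0 = 0
  0*16 + 0 = 0
  0*16 + 0 = 0
  0*16 + 0 = 0
Decimal = 0

0


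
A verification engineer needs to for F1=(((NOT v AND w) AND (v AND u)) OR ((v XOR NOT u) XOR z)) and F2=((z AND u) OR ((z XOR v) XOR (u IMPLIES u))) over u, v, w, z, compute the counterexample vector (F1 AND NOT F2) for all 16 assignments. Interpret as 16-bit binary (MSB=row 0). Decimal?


F1 = (((NOT v AND w) AND (v AND u)) OR ((v XOR NOT u) XOR z))
F2 = ((z AND u) OR ((z XOR v) XOR (u IMPLIES u)))
Counterexample to F1=>F2 is where F1=1 and F2=0.
Evaluate each row (bits = u,v,w,z, MSB first):
  row 0 [0000]: F1=1 F2=1 -> F1&~F2 -> 0
  row 1 [0001]: F1=0 F2=0 -> F1&~F2 -> 0
  row 2 [0010]: F1=1 F2=1 -> F1&~F2 -> 0
  row 3 [0011]: F1=0 F2=0 -> F1&~F2 -> 0
  row 4 [0100]: F1=0 F2=0 -> F1&~F2 -> 0
  row 5 [0101]: F1=1 F2=1 -> F1&~F2 -> 0
  row 6 [0110]: F1=0 F2=0 -> F1&~F2 -> 0
  row 7 [0111]: F1=1 F2=1 -> F1&~F2 -> 0
  row 8 [1000]: F1=0 F2=1 -> F1&~F2 -> 0
  row 9 [1001]: F1=1 F2=1 -> F1&~F2 -> 0
  row 10 [1010]: F1=0 F2=1 -> F1&~F2 -> 0
  row 11 [1011]: F1=1 F2=1 -> F1&~F2 -> 0
  row 12 [1100]: F1=1 F2=0 -> F1&~F2 -> 1
  row 13 [1101]: F1=0 F2=1 -> F1&~F2 -> 0
  row 14 [1110]: F1=1 F2=0 -> F1&~F2 -> 1
  row 15 [1111]: F1=0 F2=1 -> F1&~F2 -> 0
Full result column, 4 rows per line (u,v fixed per line; w,z runs 00..11 left to right):
  rows 0-3 [u,v=00]: 0000  = hex 0
  rows 4-7 [u,v=01]: 0000  = hex 0
  rows 8-11 [u,v=10]: 0000  = hex 0
  rows 12-15 [u,v=11]: 1010  = hex A
Counterexample vector (row 0 .. row 15) = 0000000000001010
Output column grouped in 4s = 0000 0000 0000 1010 = 0x000A
Convert to decimal digit by digit (value = value*16 + digit):
  0 -> 0
  0*16 + 0 = 0
  0*16 + 0 = 0
  0*16 + 10 (A) = 10
Decimal = 10

10


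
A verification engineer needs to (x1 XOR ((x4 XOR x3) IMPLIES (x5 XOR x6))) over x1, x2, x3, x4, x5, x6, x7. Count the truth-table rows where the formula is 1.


Formula: (x1 XOR ((x4 XOR x3) IMPLIES (x5 XOR x6))) over 7 vars (128 rows)
Evaluate each row (x1, x2, x3, x4, x5, x6, x7 as bits, MSB first):
  row 0 [0000000]: (0 XOR ((0 XOR 0) IMPLIES (0 XOR 0))) -> 1
  row 1 [0000001]: (0 XOR ((0 XOR 0) IMPLIES (0 XOR 0))) -> 1
  row 2 [0000010]: (0 XOR ((0 XOR 0) IMPLIES (0 XOR 1))) -> 1
  row 3 [0000011]: (0 XOR ((0 XOR 0) IMPLIES (0 XOR 1))) -> 1
  row 4 [0000100]: (0 XOR ((0 XOR 0) IMPLIES (1 XOR 0))) -> 1
  (every remaining row is evaluated the same way; all 128 results are listed next)
Full result column, 8 rows per line (x1,x2,x3,x4 fixed per line; x5,x6,x7 runs 000..111 left to right):
  rows 0-7 [x1,x2,x3,x4=0000]: 11111111  (ones: 8)
  rows 8-15 [x1,x2,x3,x4=0001]: 00111100  (ones: 4)
  rows 16-23 [x1,x2,x3,x4=0010]: 00111100  (ones: 4)
  rows 24-31 [x1,x2,x3,x4=0011]: 11111111  (ones: 8)
  rows 32-39 [x1,x2,x3,x4=0100]: 11111111  (ones: 8)
  rows 40-47 [x1,x2,x3,x4=0101]: 00111100  (ones: 4)
  rows 48-55 [x1,x2,x3,x4=0110]: 00111100  (ones: 4)
  rows 56-63 [x1,x2,x3,x4=0111]: 11111111  (ones: 8)
  rows 64-71 [x1,x2,x3,x4=1000]: 00000000  (ones: 0)
  rows 72-79 [x1,x2,x3,x4=1001]: 11000011  (ones: 4)
  rows 80-87 [x1,x2,x3,x4=1010]: 11000011  (ones: 4)
  rows 88-95 [x1,x2,x3,x4=1011]: 00000000  (ones: 0)
  rows 96-103 [x1,x2,x3,x4=1100]: 00000000  (ones: 0)
  rows 104-111 [x1,x2,x3,x4=1101]: 11000011  (ones: 4)
  rows 112-119 [x1,x2,x3,x4=1110]: 11000011  (ones: 4)
  rows 120-127 [x1,x2,x3,x4=1111]: 00000000  (ones: 0)
Count of 1-rows = 8+4+4+8+8+4+4+8+0+4+4+0+0+4+4+0 = 64

64


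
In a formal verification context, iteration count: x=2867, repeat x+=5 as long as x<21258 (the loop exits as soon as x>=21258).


Step 1: x goes from 2867 toward 21258 by 5; the body runs while x<21258, so iterations = ceil((bound-start)/step)
Step 2: Distance=18391
Step 3: ceil(18391/5)=3679

3679


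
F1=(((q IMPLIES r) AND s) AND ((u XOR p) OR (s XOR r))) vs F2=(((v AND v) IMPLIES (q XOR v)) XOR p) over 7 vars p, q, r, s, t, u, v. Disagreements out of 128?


F1 = (((q IMPLIES r) AND s) AND ((u XOR p) OR (s XOR r)))
F2 = (((v AND v) IMPLIES (q XOR v)) XOR p)
Evaluate both on each of 128 rows (bits = p,q,r,s,t,u,v):
  row 0 [0000000]: F1=0 F2=1 (differ) -> 1
  row 1 [0000001]: F1=0 F2=1 (differ) -> 1
  row 2 [0000010]: F1=0 F2=1 (differ) -> 1
  row 3 [0000011]: F1=0 F2=1 (differ) -> 1
  row 4 [0000100]: F1=0 F2=1 (differ) -> 1
  (every remaining row is evaluated the same way; all 128 results are listed next)
Full result column, 8 rows per line (p,q,r,s fixed per line; t,u,v runs 000..111 left to right):
  rows 0-7 [p,q,r,s=0000]: 11111111  (ones: 8)
  rows 8-15 [p,q,r,s=0001]: 00000000  (ones: 0)
  rows 16-23 [p,q,r,s=0010]: 11111111  (ones: 8)
  rows 24-31 [p,q,r,s=0011]: 11001100  (ones: 4)
  rows 32-39 [p,q,r,s=0100]: 10101010  (ones: 4)
  rows 40-47 [p,q,r,s=0101]: 10101010  (ones: 4)
  rows 48-55 [p,q,r,s=0110]: 10101010  (ones: 4)
  rows 56-63 [p,q,r,s=0111]: 10011001  (ones: 4)
  rows 64-71 [p,q,r,s=1000]: 00000000  (ones: 0)
  rows 72-79 [p,q,r,s=1001]: 11111111  (ones: 8)
  rows 80-87 [p,q,r,s=1010]: 00000000  (ones: 0)
  rows 88-95 [p,q,r,s=1011]: 11001100  (ones: 4)
  rows 96-103 [p,q,r,s=1100]: 01010101  (ones: 4)
  rows 104-111 [p,q,r,s=1101]: 01010101  (ones: 4)
  rows 112-119 [p,q,r,s=1110]: 01010101  (ones: 4)
  rows 120-127 [p,q,r,s=1111]: 10011001  (ones: 4)
Disagreements = 8+0+8+4+4+4+4+4+0+8+0+4+4+4+4+4 = 64

64


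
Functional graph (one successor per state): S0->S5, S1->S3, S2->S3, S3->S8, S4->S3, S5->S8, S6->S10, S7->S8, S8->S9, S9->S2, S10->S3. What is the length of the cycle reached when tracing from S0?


Trace from S0 until a state repeats:
  S0 -> S5 -> S8 -> S9 -> S2 -> S3 -> S8
S8 first seen at step 2, revisited at step 6.
Cycle length = 6 - 2 = 4

4


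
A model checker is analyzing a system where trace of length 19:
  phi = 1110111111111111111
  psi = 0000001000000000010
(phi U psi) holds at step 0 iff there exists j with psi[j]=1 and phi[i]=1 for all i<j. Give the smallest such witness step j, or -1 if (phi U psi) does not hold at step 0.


(phi U psi) at 0: need smallest j with psi[j]=1 and phi[i]=1 for all i in [0,j).
Scan from step 0:
  step 0: phi=1, psi=0 -> continue
  step 1: phi=1, psi=0 -> continue
  step 2: phi=1, psi=0 -> continue
  step 3: phi=0 -> phi-prefix broken from here
  step 6: psi=1 but phi already failed -> not a witness
  step 17: psi=1 but phi already failed -> not a witness
  end of trace: no witness -> -1
Witness step = -1

-1


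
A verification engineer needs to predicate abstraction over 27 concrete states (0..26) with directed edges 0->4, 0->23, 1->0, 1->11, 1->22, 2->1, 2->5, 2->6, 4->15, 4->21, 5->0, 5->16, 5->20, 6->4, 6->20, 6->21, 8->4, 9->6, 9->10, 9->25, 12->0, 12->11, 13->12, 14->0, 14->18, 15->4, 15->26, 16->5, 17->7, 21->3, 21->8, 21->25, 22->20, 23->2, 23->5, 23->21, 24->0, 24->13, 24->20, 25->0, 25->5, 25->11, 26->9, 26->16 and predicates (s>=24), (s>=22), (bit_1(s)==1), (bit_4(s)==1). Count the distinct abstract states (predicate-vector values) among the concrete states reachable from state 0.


BFS from 0:
Concrete reachable: {0, 1, 2, 3, 4, 5, 6, 8, 9, 10, 11, 15, 16, 20, 21, 22, 23, 25, 26}
Abstract via predicates (s>=24), (s>=22), (bit_1(s)==1), (bit_4(s)==1):
  (0,0,0,0) <- {0, 1, 4, 5, 8, 9}
  (0,0,0,1) <- {16, 20, 21}
  (0,0,1,0) <- {2, 3, 6, 10, 11, 15}
  (0,1,1,1) <- {22, 23}
  (1,1,0,1) <- {25}
  (1,1,1,1) <- {26}
Distinct abstract states = 6

6


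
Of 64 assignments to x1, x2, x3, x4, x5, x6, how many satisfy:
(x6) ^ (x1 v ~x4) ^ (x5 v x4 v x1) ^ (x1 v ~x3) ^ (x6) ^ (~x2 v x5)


CNF with 6 clauses over 6 vars (64 assignments).
An assignment satisfies CNF iff every clause has >=1 true literal.
Check each row (bits = x1,x2,x3,x4,x5,x6; clause T/F shown):
  row 0 [000000]: clauses=FTFTFT -> 0
  row 1 [000001]: clauses=TTFTTT -> 0
  row 2 [000010]: clauses=FTTTFT -> 0
  row 3 [000011]: clauses=TTTTTT -> 1
  row 4 [000100]: clauses=FFTTFT -> 0
  (every remaining row is evaluated the same way; all 64 results are listed next)
Full result column, 8 rows per line (x1,x2,x3 fixed per line; x4,x5,x6 runs 000..111 left to right):
  rows 0-7 [x1,x2,x3=000]: 00010000  (ones: 1)
  rows 8-15 [x1,x2,x3=001]: 00000000  (ones: 0)
  rows 16-23 [x1,x2,x3=010]: 00010000  (ones: 1)
  rows 24-31 [x1,x2,x3=011]: 00000000  (ones: 0)
  rows 32-39 [x1,x2,x3=100]: 01010101  (ones: 4)
  rows 40-47 [x1,x2,x3=101]: 01010101  (ones: 4)
  rows 48-55 [x1,x2,x3=110]: 00010001  (ones: 2)
  rows 56-63 [x1,x2,x3=111]: 00010001  (ones: 2)
Satisfying assignments = 1+0+1+0+4+4+2+2 = 14

14


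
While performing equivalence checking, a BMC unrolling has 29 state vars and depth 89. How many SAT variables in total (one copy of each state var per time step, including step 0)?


BMC unrolls to depth k, creating one copy of each state var for steps 0..k.
Step count = 89 + 1 = 90 (steps 0 through 89)
Vars per step = 29
Total = 29 * 90 = 2610

2610


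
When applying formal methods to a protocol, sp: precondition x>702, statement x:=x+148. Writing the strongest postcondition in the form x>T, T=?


Formula: sp(P, x:=E) = exists old_x. (x = E[old_x/x]) AND P[old_x/x] (old_x is the value of x before the assignment; eliminate old_x by solving x = E[old_x/x] for old_x)
Step 1: Precondition P: x>702, i.e. old_x > 702
Step 2: Assignment gives x = old_x + 148, so old_x = x - 148
Step 3: Substitute into P: x - 148 > 702
Step 4: Simplify: x > 702+148 = 850

850


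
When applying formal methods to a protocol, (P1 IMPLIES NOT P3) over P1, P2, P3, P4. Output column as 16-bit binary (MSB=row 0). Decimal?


Formula: (P1 IMPLIES NOT P3) over P1, P2, P3, P4 (16 rows)
Evaluate each row (bits = P1,P2,P3,P4, MSB first):
  row 0 [0000]: (0 IMPLIES NOT 0) -> 1
  row 1 [0001]: (0 IMPLIES NOT 0) -> 1
  row 2 [0010]: (0 IMPLIES NOT 1) -> 1
  row 3 [0011]: (0 IMPLIES NOT 1) -> 1
  row 4 [0100]: (0 IMPLIES NOT 0) -> 1
  row 5 [0101]: (0 IMPLIES NOT 0) -> 1
  row 6 [0110]: (0 IMPLIES NOT 1) -> 1
  row 7 [0111]: (0 IMPLIES NOT 1) -> 1
  row 8 [1000]: (1 IMPLIES NOT 0) -> 1
  row 9 [1001]: (1 IMPLIES NOT 0) -> 1
  row 10 [1010]: (1 IMPLIES NOT 1) -> 0
  row 11 [1011]: (1 IMPLIES NOT 1) -> 0
  row 12 [1100]: (1 IMPLIES NOT 0) -> 1
  row 13 [1101]: (1 IMPLIES NOT 0) -> 1
  row 14 [1110]: (1 IMPLIES NOT 1) -> 0
  row 15 [1111]: (1 IMPLIES NOT 1) -> 0
Full result column, 4 rows per line (P1,P2 fixed per line; P3,P4 runs 00..11 left to right):
  rows 0-3 [P1,P2=00]: 1111  = hex F
  rows 4-7 [P1,P2=01]: 1111  = hex F
  rows 8-11 [P1,P2=10]: 1100  = hex C
  rows 12-15 [P1,P2=11]: 1100  = hex C
Output column (row 0 .. row 15) = 1111111111001100
Output column grouped in 4s = 1111 1111 1100 1100 = 0xFFCC
Convert to decimal digit by digit (value = value*16 + digit):
  F -> 15
  15*16 + 15 (F) = 255
  255*16 + 12 (C) = 4092
  4092*16 + 12 (C) = 65484
Decimal = 65484

65484


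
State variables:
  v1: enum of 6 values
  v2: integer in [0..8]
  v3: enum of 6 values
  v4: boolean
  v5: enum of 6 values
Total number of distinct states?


State space = product of domain sizes of all variables.
Domain sizes:
  v1 (enum of 6 values): 6
  v2 (integer in [0..8]): 9
  v3 (enum of 6 values): 6
  v4 (boolean): 2
  v5 (enum of 6 values): 6
Product = 6 * 9 * 6 * 2 * 6 = 3888

3888


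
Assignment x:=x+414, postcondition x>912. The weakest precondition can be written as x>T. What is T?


Formula: wp(x:=E, P) = P[E/x] (substitute E for x in postcondition)
Step 1: Postcondition: x>912
Step 2: Substitute x+414 for x: x+414>912
Step 3: Solve for x: x > 912-414 = 498

498


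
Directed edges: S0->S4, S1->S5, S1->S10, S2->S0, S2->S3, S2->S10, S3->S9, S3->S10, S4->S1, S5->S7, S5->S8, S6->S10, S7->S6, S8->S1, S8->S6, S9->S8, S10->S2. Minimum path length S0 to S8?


BFS layer-by-layer from S0:
  dist 0: {S0}
  dist 1: {S4}
  dist 2: {S1}
  dist 3: {S5, S10}
  dist 4: {S2, S7, S8}
  -> S8 reached at distance 4
Shortest path length = 4

4


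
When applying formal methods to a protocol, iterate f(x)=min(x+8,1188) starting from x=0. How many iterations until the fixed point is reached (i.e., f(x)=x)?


Step 1: x=0, cap=1188, increment=8
Step 2: x grows by 8 each step until capped at 1188; fixed point is x=1188
Step 3: iterations = ceil(1188/8) = 149

149


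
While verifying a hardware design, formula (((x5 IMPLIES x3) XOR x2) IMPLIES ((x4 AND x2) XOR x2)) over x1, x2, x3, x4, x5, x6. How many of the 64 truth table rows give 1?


Formula: (((x5 IMPLIES x3) XOR x2) IMPLIES ((x4 AND x2) XOR x2)) over 6 vars (64 rows)
Evaluate each row (x1, x2, x3, x4, x5, x6 as bits, MSB first):
  row 0 [000000]: (((0 IMPLIES 0) XOR 0) IMPLIES ((0 AND 0) XOR 0)) -> 0
  row 1 [000001]: (((0 IMPLIES 0) XOR 0) IMPLIES ((0 AND 0) XOR 0)) -> 0
  row 2 [000010]: (((1 IMPLIES 0) XOR 0) IMPLIES ((0 AND 0) XOR 0)) -> 1
  row 3 [000011]: (((1 IMPLIES 0) XOR 0) IMPLIES ((0 AND 0) XOR 0)) -> 1
  row 4 [000100]: (((0 IMPLIES 0) XOR 0) IMPLIES ((1 AND 0) XOR 0)) -> 0
  (every remaining row is evaluated the same way; all 64 results are listed next)
Full result column, 8 rows per line (x1,x2,x3 fixed per line; x4,x5,x6 runs 000..111 left to right):
  rows 0-7 [x1,x2,x3=000]: 00110011  (ones: 4)
  rows 8-15 [x1,x2,x3=001]: 00000000  (ones: 0)
  rows 16-23 [x1,x2,x3=010]: 11111100  (ones: 6)
  rows 24-31 [x1,x2,x3=011]: 11111111  (ones: 8)
  rows 32-39 [x1,x2,x3=100]: 00110011  (ones: 4)
  rows 40-47 [x1,x2,x3=101]: 00000000  (ones: 0)
  rows 48-55 [x1,x2,x3=110]: 11111100  (ones: 6)
  rows 56-63 [x1,x2,x3=111]: 11111111  (ones: 8)
Count of 1-rows = 4+0+6+8+4+0+6+8 = 36

36


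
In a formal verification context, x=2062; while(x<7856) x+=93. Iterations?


Step 1: x goes from 2062 toward 7856 by 93; the body runs while x<7856, so iterations = ceil((bound-start)/step)
Step 2: Distance=5794
Step 3: ceil(5794/93)=63

63


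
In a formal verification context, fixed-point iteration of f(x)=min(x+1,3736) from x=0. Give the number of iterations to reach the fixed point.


Step 1: x=0, cap=3736, increment=1
Step 2: x grows by 1 each step until capped at 3736; fixed point is x=3736
Step 3: iterations = ceil(3736/1) = 3736

3736


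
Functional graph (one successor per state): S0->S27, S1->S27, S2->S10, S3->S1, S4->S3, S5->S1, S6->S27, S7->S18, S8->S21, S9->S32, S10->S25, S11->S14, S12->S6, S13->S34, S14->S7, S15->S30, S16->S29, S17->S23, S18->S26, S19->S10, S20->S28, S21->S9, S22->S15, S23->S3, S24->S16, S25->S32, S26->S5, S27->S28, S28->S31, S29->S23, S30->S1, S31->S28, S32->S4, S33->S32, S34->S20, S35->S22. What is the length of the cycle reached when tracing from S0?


Trace from S0 until a state repeats:
  S0 -> S27 -> S28 -> S31 -> S28
S28 first seen at step 2, revisited at step 4.
Cycle length = 4 - 2 = 2

2


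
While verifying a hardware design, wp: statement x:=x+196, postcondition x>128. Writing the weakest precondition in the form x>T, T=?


Formula: wp(x:=E, P) = P[E/x] (substitute E for x in postcondition)
Step 1: Postcondition: x>128
Step 2: Substitute x+196 for x: x+196>128
Step 3: Solve for x: x > 128-196 = -68

-68


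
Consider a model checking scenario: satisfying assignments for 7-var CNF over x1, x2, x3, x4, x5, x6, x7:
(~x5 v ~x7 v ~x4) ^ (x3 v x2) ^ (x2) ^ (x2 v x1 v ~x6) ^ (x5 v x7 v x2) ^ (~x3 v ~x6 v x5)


CNF with 6 clauses over 7 vars (128 assignments).
An assignment satisfies CNF iff every clause has >=1 true literal.
Check each row (bits = x1,x2,x3,x4,x5,x6,x7; clause T/F shown):
  row 0 [0000000]: clauses=TFFTFT -> 0
  row 1 [0000001]: clauses=TFFTTT -> 0
  row 2 [0000010]: clauses=TFFFFT -> 0
  row 3 [0000011]: clauses=TFFFTT -> 0
  row 4 [0000100]: clauses=TFFTTT -> 0
  (every remaining row is evaluated the same way; all 128 results are listed next)
Full result column, 8 rows per line (x1,x2,x3,x4 fixed per line; x5,x6,x7 runs 000..111 left to right):
  rows 0-7 [x1,x2,x3,x4=0000]: 00000000  (ones: 0)
  rows 8-15 [x1,x2,x3,x4=0001]: 00000000  (ones: 0)
  rows 16-23 [x1,x2,x3,x4=0010]: 00000000  (ones: 0)
  rows 24-31 [x1,x2,x3,x4=0011]: 00000000  (ones: 0)
  rows 32-39 [x1,x2,x3,x4=0100]: 11111111  (ones: 8)
  rows 40-47 [x1,x2,x3,x4=0101]: 11111010  (ones: 6)
  rows 48-55 [x1,x2,x3,x4=0110]: 11001111  (ones: 6)
  rows 56-63 [x1,x2,x3,x4=0111]: 11001010  (ones: 4)
  rows 64-71 [x1,x2,x3,x4=1000]: 00000000  (ones: 0)
  rows 72-79 [x1,x2,x3,x4=1001]: 00000000  (ones: 0)
  rows 80-87 [x1,x2,x3,x4=1010]: 00000000  (ones: 0)
  rows 88-95 [x1,x2,x3,x4=1011]: 00000000  (ones: 0)
  rows 96-103 [x1,x2,x3,x4=1100]: 11111111  (ones: 8)
  rows 104-111 [x1,x2,x3,x4=1101]: 11111010  (ones: 6)
  rows 112-119 [x1,x2,x3,x4=1110]: 11001111  (ones: 6)
  rows 120-127 [x1,x2,x3,x4=1111]: 11001010  (ones: 4)
Satisfying assignments = 0+0+0+0+8+6+6+4+0+0+0+0+8+6+6+4 = 48

48


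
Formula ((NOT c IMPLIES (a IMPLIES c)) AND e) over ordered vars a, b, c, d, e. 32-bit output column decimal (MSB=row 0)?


Formula: ((NOT c IMPLIES (a IMPLIES c)) AND e) over a, b, c, d, e (32 rows)
Evaluate each row (bits = a,b,c,d,e, MSB first):
  row 0 [00000]: ((NOT 0 IMPLIES (0 IMPLIES 0)) AND 0) -> 0
  row 1 [00001]: ((NOT 0 IMPLIES (0 IMPLIES 0)) AND 1) -> 1
  row 2 [00010]: ((NOT 0 IMPLIES (0 IMPLIES 0)) AND 0) -> 0
  row 3 [00011]: ((NOT 0 IMPLIES (0 IMPLIES 0)) AND 1) -> 1
  row 4 [00100]: ((NOT 1 IMPLIES (0 IMPLIES 1)) AND 0) -> 0
  row 5 [00101]: ((NOT 1 IMPLIES (0 IMPLIES 1)) AND 1) -> 1
  row 6 [00110]: ((NOT 1 IMPLIES (0 IMPLIES 1)) AND 0) -> 0
  row 7 [00111]: ((NOT 1 IMPLIES (0 IMPLIES 1)) AND 1) -> 1
  row 8 [01000]: ((NOT 0 IMPLIES (0 IMPLIES 0)) AND 0) -> 0
  row 9 [01001]: ((NOT 0 IMPLIES (0 IMPLIES 0)) AND 1) -> 1
  row 10 [01010]: ((NOT 0 IMPLIES (0 IMPLIES 0)) AND 0) -> 0
  row 11 [01011]: ((NOT 0 IMPLIES (0 IMPLIES 0)) AND 1) -> 1
  row 12 [01100]: ((NOT 1 IMPLIES (0 IMPLIES 1)) AND 0) -> 0
  row 13 [01101]: ((NOT 1 IMPLIES (0 IMPLIES 1)) AND 1) -> 1
  row 14 [01110]: ((NOT 1 IMPLIES (0 IMPLIES 1)) AND 0) -> 0
  row 15 [01111]: ((NOT 1 IMPLIES (0 IMPLIES 1)) AND 1) -> 1
  row 16 [10000]: ((NOT 0 IMPLIES (1 IMPLIES 0)) AND 0) -> 0
  row 17 [10001]: ((NOT 0 IMPLIES (1 IMPLIES 0)) AND 1) -> 0
  row 18 [10010]: ((NOT 0 IMPLIES (1 IMPLIES 0)) AND 0) -> 0
  row 19 [10011]: ((NOT 0 IMPLIES (1 IMPLIES 0)) AND 1) -> 0
  row 20 [10100]: ((NOT 1 IMPLIES (1 IMPLIES 1)) AND 0) -> 0
  row 21 [10101]: ((NOT 1 IMPLIES (1 IMPLIES 1)) AND 1) -> 1
  row 22 [10110]: ((NOT 1 IMPLIES (1 IMPLIES 1)) AND 0) -> 0
  row 23 [10111]: ((NOT 1 IMPLIES (1 IMPLIES 1)) AND 1) -> 1
  row 24 [11000]: ((NOT 0 IMPLIES (1 IMPLIES 0)) AND 0) -> 0
  row 25 [11001]: ((NOT 0 IMPLIES (1 IMPLIES 0)) AND 1) -> 0
  row 26 [11010]: ((NOT 0 IMPLIES (1 IMPLIES 0)) AND 0) -> 0
  row 27 [11011]: ((NOT 0 IMPLIES (1 IMPLIES 0)) AND 1) -> 0
  row 28 [11100]: ((NOT 1 IMPLIES (1 IMPLIES 1)) AND 0) -> 0
  row 29 [11101]: ((NOT 1 IMPLIES (1 IMPLIES 1)) AND 1) -> 1
  row 30 [11110]: ((NOT 1 IMPLIES (1 IMPLIES 1)) AND 0) -> 0
  row 31 [11111]: ((NOT 1 IMPLIES (1 IMPLIES 1)) AND 1) -> 1
Full result column, 4 rows per line (a,b,c fixed per line; d,e runs 00..11 left to right):
  rows 0-3 [a,b,c=000]: 0101  = hex 5
  rows 4-7 [a,b,c=001]: 0101  = hex 5
  rows 8-11 [a,b,c=010]: 0101  = hex 5
  rows 12-15 [a,b,c=011]: 0101  = hex 5
  rows 16-19 [a,b,c=100]: 0000  = hex 0
  rows 20-23 [a,b,c=101]: 0101  = hex 5
  rows 24-27 [a,b,c=110]: 0000  = hex 0
  rows 28-31 [a,b,c=111]: 0101  = hex 5
Output column (row 0 .. row 31) = 01010101010101010000010100000101
Output column grouped in 4s = 0101 0101 0101 0101 0000 0101 0000 0101 = 0x55550505
Convert to decimal digit by digit (value = value*16 + digit):
  5 -> 5
  5*16 + 5 = 85
  85*16 + 5 = 1365
  1365*16 + 5 = 21845
  21845*16 + 0 = 349520
  349520*16 + 5 = 5592325
  5592325*16 + 0 = 89477200
  89477200*16 + 5 = 1431635205
Decimal = 1431635205

1431635205


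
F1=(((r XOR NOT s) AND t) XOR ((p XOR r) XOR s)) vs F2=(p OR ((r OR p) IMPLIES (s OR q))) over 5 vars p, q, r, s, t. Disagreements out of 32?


F1 = (((r XOR NOT s) AND t) XOR ((p XOR r) XOR s))
F2 = (p OR ((r OR p) IMPLIES (s OR q)))
Evaluate both on each of 32 rows (bits = p,q,r,s,t):
  row 0 [00000]: F1=0 F2=1 (differ) -> 1
  row 1 [00001]: F1=1 F2=1 -> 0
  row 2 [00010]: F1=1 F2=1 -> 0
  row 3 [00011]: F1=1 F2=1 -> 0
  row 4 [00100]: F1=1 F2=0 (differ) -> 1
  row 5 [00101]: F1=1 F2=0 (differ) -> 1
  row 6 [00110]: F1=0 F2=1 (differ) -> 1
  row 7 [00111]: F1=1 F2=1 -> 0
  row 8 [01000]: F1=0 F2=1 (differ) -> 1
  row 9 [01001]: F1=1 F2=1 -> 0
  row 10 [01010]: F1=1 F2=1 -> 0
  row 11 [01011]: F1=1 F2=1 -> 0
  row 12 [01100]: F1=1 F2=1 -> 0
  row 13 [01101]: F1=1 F2=1 -> 0
  row 14 [01110]: F1=0 F2=1 (differ) -> 1
  row 15 [01111]: F1=1 F2=1 -> 0
  row 16 [10000]: F1=1 F2=1 -> 0
  row 17 [10001]: F1=0 F2=1 (differ) -> 1
  row 18 [10010]: F1=0 F2=1 (differ) -> 1
  row 19 [10011]: F1=0 F2=1 (differ) -> 1
  row 20 [10100]: F1=0 F2=1 (differ) -> 1
  row 21 [10101]: F1=0 F2=1 (differ) -> 1
  row 22 [10110]: F1=1 F2=1 -> 0
  row 23 [10111]: F1=0 F2=1 (differ) -> 1
  row 24 [11000]: F1=1 F2=1 -> 0
  row 25 [11001]: F1=0 F2=1 (differ) -> 1
  row 26 [11010]: F1=0 F2=1 (differ) -> 1
  row 27 [11011]: F1=0 F2=1 (differ) -> 1
  row 28 [11100]: F1=0 F2=1 (differ) -> 1
  row 29 [11101]: F1=0 F2=1 (differ) -> 1
  row 30 [11110]: F1=1 F2=1 -> 0
  row 31 [11111]: F1=0 F2=1 (differ) -> 1
Full result column, 8 rows per line (p,q fixed per line; r,s,t runs 000..111 left to right):
  rows 0-7 [p,q=00]: 10001110  (ones: 4)
  rows 8-15 [p,q=01]: 10000010  (ones: 2)
  rows 16-23 [p,q=10]: 01111101  (ones: 6)
  rows 24-31 [p,q=11]: 01111101  (ones: 6)
Disagreements = 4+2+6+6 = 18

18


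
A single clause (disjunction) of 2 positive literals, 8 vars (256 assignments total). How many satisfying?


Step 1: Total=2^8=256
Step 2: Unsat when all 2 false: 2^6=64
Step 3: Sat=256-64=192

192


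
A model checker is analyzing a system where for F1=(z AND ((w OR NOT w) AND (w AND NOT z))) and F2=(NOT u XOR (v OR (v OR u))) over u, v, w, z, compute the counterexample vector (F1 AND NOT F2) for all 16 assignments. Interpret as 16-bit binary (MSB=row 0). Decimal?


F1 = (z AND ((w OR NOT w) AND (w AND NOT z)))
F2 = (NOT u XOR (v OR (v OR u)))
Counterexample to F1=>F2 is where F1=1 and F2=0.
Evaluate each row (bits = u,v,w,z, MSB first):
  row 0 [0000]: F1=0 F2=1 -> F1&~F2 -> 0
  row 1 [0001]: F1=0 F2=1 -> F1&~F2 -> 0
  row 2 [0010]: F1=0 F2=1 -> F1&~F2 -> 0
  row 3 [0011]: F1=0 F2=1 -> F1&~F2 -> 0
  row 4 [0100]: F1=0 F2=0 -> F1&~F2 -> 0
  row 5 [0101]: F1=0 F2=0 -> F1&~F2 -> 0
  row 6 [0110]: F1=0 F2=0 -> F1&~F2 -> 0
  row 7 [0111]: F1=0 F2=0 -> F1&~F2 -> 0
  row 8 [1000]: F1=0 F2=1 -> F1&~F2 -> 0
  row 9 [1001]: F1=0 F2=1 -> F1&~F2 -> 0
  row 10 [1010]: F1=0 F2=1 -> F1&~F2 -> 0
  row 11 [1011]: F1=0 F2=1 -> F1&~F2 -> 0
  row 12 [1100]: F1=0 F2=1 -> F1&~F2 -> 0
  row 13 [1101]: F1=0 F2=1 -> F1&~F2 -> 0
  row 14 [1110]: F1=0 F2=1 -> F1&~F2 -> 0
  row 15 [1111]: F1=0 F2=1 -> F1&~F2 -> 0
Full result column, 4 rows per line (u,v fixed per line; w,z runs 00..11 left to right):
  rows 0-3 [u,v=00]: 0000  = hex 0
  rows 4-7 [u,v=01]: 0000  = hex 0
  rows 8-11 [u,v=10]: 0000  = hex 0
  rows 12-15 [u,v=11]: 0000  = hex 0
Counterexample vector (row 0 .. row 15) = 0000000000000000
Output column grouped in 4s = 0000 0000 0000 0000 = 0x0000
Convert to decimal digit by digit (value = value*16 + digit):
  0 -> 0
  0*16 + 0 = 0
  0*16 + 0 = 0
  0*16 + 0 = 0
Decimal = 0

0


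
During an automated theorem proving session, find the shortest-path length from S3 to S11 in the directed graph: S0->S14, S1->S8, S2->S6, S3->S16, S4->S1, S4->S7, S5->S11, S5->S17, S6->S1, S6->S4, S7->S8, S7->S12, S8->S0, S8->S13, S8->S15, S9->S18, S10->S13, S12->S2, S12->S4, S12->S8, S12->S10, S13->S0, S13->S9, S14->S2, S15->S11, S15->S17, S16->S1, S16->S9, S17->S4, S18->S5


BFS layer-by-layer from S3:
  dist 0: {S3}
  dist 1: {S16}
  dist 2: {S1, S9}
  dist 3: {S8, S18}
  dist 4: {S0, S5, S13, S15}
  dist 5: {S11, S14, S17}
  -> S11 reached at distance 5
Shortest path length = 5

5


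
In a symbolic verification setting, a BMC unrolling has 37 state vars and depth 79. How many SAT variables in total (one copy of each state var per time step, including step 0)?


BMC unrolls to depth k, creating one copy of each state var for steps 0..k.
Step count = 79 + 1 = 80 (steps 0 through 79)
Vars per step = 37
Total = 37 * 80 = 2960

2960


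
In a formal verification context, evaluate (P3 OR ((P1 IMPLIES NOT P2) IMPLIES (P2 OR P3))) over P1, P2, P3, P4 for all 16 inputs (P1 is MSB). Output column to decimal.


Formula: (P3 OR ((P1 IMPLIES NOT P2) IMPLIES (P2 OR P3))) over P1, P2, P3, P4 (16 rows)
Evaluate each row (bits = P1,P2,P3,P4, MSB first):
  row 0 [0000]: (0 OR ((0 IMPLIES NOT 0) IMPLIES (0 OR 0))) -> 0
  row 1 [0001]: (0 OR ((0 IMPLIES NOT 0) IMPLIES (0 OR 0))) -> 0
  row 2 [0010]: (1 OR ((0 IMPLIES NOT 0) IMPLIES (0 OR 1))) -> 1
  row 3 [0011]: (1 OR ((0 IMPLIES NOT 0) IMPLIES (0 OR 1))) -> 1
  row 4 [0100]: (0 OR ((0 IMPLIES NOT 1) IMPLIES (1 OR 0))) -> 1
  row 5 [0101]: (0 OR ((0 IMPLIES NOT 1) IMPLIES (1 OR 0))) -> 1
  row 6 [0110]: (1 OR ((0 IMPLIES NOT 1) IMPLIES (1 OR 1))) -> 1
  row 7 [0111]: (1 OR ((0 IMPLIES NOT 1) IMPLIES (1 OR 1))) -> 1
  row 8 [1000]: (0 OR ((1 IMPLIES NOT 0) IMPLIES (0 OR 0))) -> 0
  row 9 [1001]: (0 OR ((1 IMPLIES NOT 0) IMPLIES (0 OR 0))) -> 0
  row 10 [1010]: (1 OR ((1 IMPLIES NOT 0) IMPLIES (0 OR 1))) -> 1
  row 11 [1011]: (1 OR ((1 IMPLIES NOT 0) IMPLIES (0 OR 1))) -> 1
  row 12 [1100]: (0 OR ((1 IMPLIES NOT 1) IMPLIES (1 OR 0))) -> 1
  row 13 [1101]: (0 OR ((1 IMPLIES NOT 1) IMPLIES (1 OR 0))) -> 1
  row 14 [1110]: (1 OR ((1 IMPLIES NOT 1) IMPLIES (1 OR 1))) -> 1
  row 15 [1111]: (1 OR ((1 IMPLIES NOT 1) IMPLIES (1 OR 1))) -> 1
Full result column, 4 rows per line (P1,P2 fixed per line; P3,P4 runs 00..11 left to right):
  rows 0-3 [P1,P2=00]: 0011  = hex 3
  rows 4-7 [P1,P2=01]: 1111  = hex F
  rows 8-11 [P1,P2=10]: 0011  = hex 3
  rows 12-15 [P1,P2=11]: 1111  = hex F
Output column (row 0 .. row 15) = 0011111100111111
Output column grouped in 4s = 0011 1111 0011 1111 = 0x3F3F
Convert to decimal digit by digit (value = value*16 + digit):
  3 -> 3
  3*16 + 15 (F) = 63
  63*16 + 3 = 1011
  1011*16 + 15 (F) = 16191
Decimal = 16191

16191


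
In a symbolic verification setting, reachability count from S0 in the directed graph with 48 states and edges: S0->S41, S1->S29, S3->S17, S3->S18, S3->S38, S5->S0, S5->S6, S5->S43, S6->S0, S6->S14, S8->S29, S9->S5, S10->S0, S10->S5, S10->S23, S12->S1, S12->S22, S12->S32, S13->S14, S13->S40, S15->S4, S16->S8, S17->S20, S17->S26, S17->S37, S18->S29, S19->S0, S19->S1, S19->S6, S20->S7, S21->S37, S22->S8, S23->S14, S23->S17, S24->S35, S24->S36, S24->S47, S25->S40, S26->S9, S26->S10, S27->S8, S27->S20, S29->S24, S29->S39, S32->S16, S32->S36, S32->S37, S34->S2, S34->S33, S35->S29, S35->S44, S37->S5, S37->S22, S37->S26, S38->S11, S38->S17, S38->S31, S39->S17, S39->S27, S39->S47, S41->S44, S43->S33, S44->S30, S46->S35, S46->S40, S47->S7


BFS from S0:
  layer 0: {S0}
  layer 1: {S41}
  layer 2: {S44}
  layer 3: {S30}
Reachable set: {S0, S30, S41, S44}
Count = 4

4


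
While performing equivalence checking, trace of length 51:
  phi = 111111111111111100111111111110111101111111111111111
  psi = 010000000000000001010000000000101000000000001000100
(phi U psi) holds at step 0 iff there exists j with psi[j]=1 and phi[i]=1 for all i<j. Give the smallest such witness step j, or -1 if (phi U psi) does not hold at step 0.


(phi U psi) at 0: need smallest j with psi[j]=1 and phi[i]=1 for all i in [0,j).
Scan from step 0:
  step 0: phi=1, psi=0 -> continue
  step 1: psi=1 and phi held for [0,1) -> witness found
Witness step = 1

1


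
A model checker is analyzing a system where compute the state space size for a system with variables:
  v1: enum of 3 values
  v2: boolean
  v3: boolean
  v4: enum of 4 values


State space = product of domain sizes of all variables.
Domain sizes:
  v1 (enum of 3 values): 3
  v2 (boolean): 2
  v3 (boolean): 2
  v4 (enum of 4 values): 4
Product = 3 * 2 * 2 * 4 = 48

48


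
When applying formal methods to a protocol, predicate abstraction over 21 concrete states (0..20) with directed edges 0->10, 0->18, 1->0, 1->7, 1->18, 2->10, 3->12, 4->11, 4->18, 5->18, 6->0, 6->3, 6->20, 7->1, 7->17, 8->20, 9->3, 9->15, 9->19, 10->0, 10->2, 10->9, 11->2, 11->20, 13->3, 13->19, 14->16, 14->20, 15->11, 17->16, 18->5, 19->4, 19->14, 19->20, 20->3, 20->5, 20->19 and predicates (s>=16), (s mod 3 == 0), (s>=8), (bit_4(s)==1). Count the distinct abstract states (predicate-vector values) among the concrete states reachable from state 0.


BFS from 0:
Concrete reachable: {0, 2, 3, 4, 5, 9, 10, 11, 12, 14, 15, 16, 18, 19, 20}
Abstract via predicates (s>=16), (s mod 3 == 0), (s>=8), (bit_4(s)==1):
  (0,0,0,0) <- {2, 4, 5}
  (0,0,1,0) <- {10, 11, 14}
  (0,1,0,0) <- {0, 3}
  (0,1,1,0) <- {9, 12, 15}
  (1,0,1,1) <- {16, 19, 20}
  (1,1,1,1) <- {18}
Distinct abstract states = 6

6


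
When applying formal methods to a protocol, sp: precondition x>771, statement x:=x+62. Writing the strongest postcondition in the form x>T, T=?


Formula: sp(P, x:=E) = exists old_x. (x = E[old_x/x]) AND P[old_x/x] (old_x is the value of x before the assignment; eliminate old_x by solving x = E[old_x/x] for old_x)
Step 1: Precondition P: x>771, i.e. old_x > 771
Step 2: Assignment gives x = old_x + 62, so old_x = x - 62
Step 3: Substitute into P: x - 62 > 771
Step 4: Simplify: x > 771+62 = 833

833


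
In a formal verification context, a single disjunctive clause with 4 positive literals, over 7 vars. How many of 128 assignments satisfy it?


Step 1: Total=2^7=128
Step 2: Unsat when all 4 false: 2^3=8
Step 3: Sat=128-8=120

120


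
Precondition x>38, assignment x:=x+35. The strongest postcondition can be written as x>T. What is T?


Formula: sp(P, x:=E) = exists old_x. (x = E[old_x/x]) AND P[old_x/x] (old_x is the value of x before the assignment; eliminate old_x by solving x = E[old_x/x] for old_x)
Step 1: Precondition P: x>38, i.e. old_x > 38
Step 2: Assignment gives x = old_x + 35, so old_x = x - 35
Step 3: Substitute into P: x - 35 > 38
Step 4: Simplify: x > 38+35 = 73

73


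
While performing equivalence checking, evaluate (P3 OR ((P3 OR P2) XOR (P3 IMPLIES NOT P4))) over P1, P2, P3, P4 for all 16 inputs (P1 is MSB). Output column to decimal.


Formula: (P3 OR ((P3 OR P2) XOR (P3 IMPLIES NOT P4))) over P1, P2, P3, P4 (16 rows)
Evaluate each row (bits = P1,P2,P3,P4, MSB first):
  row 0 [0000]: (0 OR ((0 OR 0) XOR (0 IMPLIES NOT 0))) -> 1
  row 1 [0001]: (0 OR ((0 OR 0) XOR (0 IMPLIES NOT 1))) -> 1
  row 2 [0010]: (1 OR ((1 OR 0) XOR (1 IMPLIES NOT 0))) -> 1
  row 3 [0011]: (1 OR ((1 OR 0) XOR (1 IMPLIES NOT 1))) -> 1
  row 4 [0100]: (0 OR ((0 OR 1) XOR (0 IMPLIES NOT 0))) -> 0
  row 5 [0101]: (0 OR ((0 OR 1) XOR (0 IMPLIES NOT 1))) -> 0
  row 6 [0110]: (1 OR ((1 OR 1) XOR (1 IMPLIES NOT 0))) -> 1
  row 7 [0111]: (1 OR ((1 OR 1) XOR (1 IMPLIES NOT 1))) -> 1
  row 8 [1000]: (0 OR ((0 OR 0) XOR (0 IMPLIES NOT 0))) -> 1
  row 9 [1001]: (0 OR ((0 OR 0) XOR (0 IMPLIES NOT 1))) -> 1
  row 10 [1010]: (1 OR ((1 OR 0) XOR (1 IMPLIES NOT 0))) -> 1
  row 11 [1011]: (1 OR ((1 OR 0) XOR (1 IMPLIES NOT 1))) -> 1
  row 12 [1100]: (0 OR ((0 OR 1) XOR (0 IMPLIES NOT 0))) -> 0
  row 13 [1101]: (0 OR ((0 OR 1) XOR (0 IMPLIES NOT 1))) -> 0
  row 14 [1110]: (1 OR ((1 OR 1) XOR (1 IMPLIES NOT 0))) -> 1
  row 15 [1111]: (1 OR ((1 OR 1) XOR (1 IMPLIES NOT 1))) -> 1
Full result column, 4 rows per line (P1,P2 fixed per line; P3,P4 runs 00..11 left to right):
  rows 0-3 [P1,P2=00]: 1111  = hex F
  rows 4-7 [P1,P2=01]: 0011  = hex 3
  rows 8-11 [P1,P2=10]: 1111  = hex F
  rows 12-15 [P1,P2=11]: 0011  = hex 3
Output column (row 0 .. row 15) = 1111001111110011
Output column grouped in 4s = 1111 0011 1111 0011 = 0xF3F3
Convert to decimal digit by digit (value = value*16 + digit):
  F -> 15
  15*16 + 3 = 243
  243*16 + 15 (F) = 3903
  3903*16 + 3 = 62451
Decimal = 62451

62451


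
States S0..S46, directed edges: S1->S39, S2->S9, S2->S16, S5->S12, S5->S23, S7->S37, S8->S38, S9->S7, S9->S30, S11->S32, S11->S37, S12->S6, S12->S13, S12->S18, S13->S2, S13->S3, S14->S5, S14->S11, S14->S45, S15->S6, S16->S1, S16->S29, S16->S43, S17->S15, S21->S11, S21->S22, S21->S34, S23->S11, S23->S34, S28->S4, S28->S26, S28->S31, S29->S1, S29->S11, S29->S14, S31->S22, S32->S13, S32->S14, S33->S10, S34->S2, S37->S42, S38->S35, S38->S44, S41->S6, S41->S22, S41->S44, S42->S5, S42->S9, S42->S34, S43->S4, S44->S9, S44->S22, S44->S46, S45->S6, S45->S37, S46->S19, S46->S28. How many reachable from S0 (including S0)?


BFS from S0:
  layer 0: {S0}
Reachable set: {S0}
Count = 1

1


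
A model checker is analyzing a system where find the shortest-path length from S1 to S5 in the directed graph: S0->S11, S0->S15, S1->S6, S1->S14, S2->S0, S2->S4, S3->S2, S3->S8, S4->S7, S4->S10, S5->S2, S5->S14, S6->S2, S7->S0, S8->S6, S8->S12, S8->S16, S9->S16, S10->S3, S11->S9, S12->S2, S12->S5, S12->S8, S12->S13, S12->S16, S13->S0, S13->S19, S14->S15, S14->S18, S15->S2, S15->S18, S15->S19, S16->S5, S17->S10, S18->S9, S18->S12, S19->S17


BFS layer-by-layer from S1:
  dist 0: {S1}
  dist 1: {S6, S14}
  dist 2: {S2, S15, S18}
  dist 3: {S0, S4, S9, S12, S19}
  dist 4: {S5, S7, S8, S10, S11, S13, S16, S17}
  -> S5 reached at distance 4
Shortest path length = 4

4


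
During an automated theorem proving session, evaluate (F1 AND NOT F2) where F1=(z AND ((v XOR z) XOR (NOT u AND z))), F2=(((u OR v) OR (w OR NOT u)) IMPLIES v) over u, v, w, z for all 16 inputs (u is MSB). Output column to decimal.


F1 = (z AND ((v XOR z) XOR (NOT u AND z)))
F2 = (((u OR v) OR (w OR NOT u)) IMPLIES v)
Counterexample to F1=>F2 is where F1=1 and F2=0.
Evaluate each row (bits = u,v,w,z, MSB first):
  row 0 [0000]: F1=0 F2=0 -> F1&~F2 -> 0
  row 1 [0001]: F1=0 F2=0 -> F1&~F2 -> 0
  row 2 [0010]: F1=0 F2=0 -> F1&~F2 -> 0
  row 3 [0011]: F1=0 F2=0 -> F1&~F2 -> 0
  row 4 [0100]: F1=0 F2=1 -> F1&~F2 -> 0
  row 5 [0101]: F1=1 F2=1 -> F1&~F2 -> 0
  row 6 [0110]: F1=0 F2=1 -> F1&~F2 -> 0
  row 7 [0111]: F1=1 F2=1 -> F1&~F2 -> 0
  row 8 [1000]: F1=0 F2=0 -> F1&~F2 -> 0
  row 9 [1001]: F1=1 F2=0 -> F1&~F2 -> 1
  row 10 [1010]: F1=0 F2=0 -> F1&~F2 -> 0
  row 11 [1011]: F1=1 F2=0 -> F1&~F2 -> 1
  row 12 [1100]: F1=0 F2=1 -> F1&~F2 -> 0
  row 13 [1101]: F1=0 F2=1 -> F1&~F2 -> 0
  row 14 [1110]: F1=0 F2=1 -> F1&~F2 -> 0
  row 15 [1111]: F1=0 F2=1 -> F1&~F2 -> 0
Full result column, 4 rows per line (u,v fixed per line; w,z runs 00..11 left to right):
  rows 0-3 [u,v=00]: 0000  = hex 0
  rows 4-7 [u,v=01]: 0000  = hex 0
  rows 8-11 [u,v=10]: 0101  = hex 5
  rows 12-15 [u,v=11]: 0000  = hex 0
Counterexample vector (row 0 .. row 15) = 0000000001010000
Output column grouped in 4s = 0000 0000 0101 0000 = 0x0050
Convert to decimal digit by digit (value = value*16 + digit):
  0 -> 0
  0*16 + 0 = 0
  0*16 + 5 = 5
  5*16 + 0 = 80
Decimal = 80

80


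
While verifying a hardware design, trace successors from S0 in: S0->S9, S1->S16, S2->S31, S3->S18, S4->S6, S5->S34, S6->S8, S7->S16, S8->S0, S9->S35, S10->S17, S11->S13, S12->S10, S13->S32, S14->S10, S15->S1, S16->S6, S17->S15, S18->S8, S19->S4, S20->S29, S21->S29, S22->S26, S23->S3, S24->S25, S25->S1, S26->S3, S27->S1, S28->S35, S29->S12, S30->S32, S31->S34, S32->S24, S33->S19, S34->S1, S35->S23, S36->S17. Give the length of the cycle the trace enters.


Trace from S0 until a state repeats:
  S0 -> S9 -> S35 -> S23 -> S3 -> S18 -> S8 -> S0
S0 first seen at step 0, revisited at step 7.
Cycle length = 7 - 0 = 7

7


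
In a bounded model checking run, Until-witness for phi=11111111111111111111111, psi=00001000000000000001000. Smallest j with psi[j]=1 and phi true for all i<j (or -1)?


(phi U psi) at 0: need smallest j with psi[j]=1 and phi[i]=1 for all i in [0,j).
Scan from step 0:
  step 0: phi=1, psi=0 -> continue
  step 1: phi=1, psi=0 -> continue
  step 2: phi=1, psi=0 -> continue
  step 3: phi=1, psi=0 -> continue
  step 4: psi=1 and phi held for [0,4) -> witness found
Witness step = 4

4


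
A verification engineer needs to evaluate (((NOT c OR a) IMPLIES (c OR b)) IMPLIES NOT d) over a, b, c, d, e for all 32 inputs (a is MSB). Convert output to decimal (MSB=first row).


Formula: (((NOT c OR a) IMPLIES (c OR b)) IMPLIES NOT d) over a, b, c, d, e (32 rows)
Evaluate each row (bits = a,b,c,d,e, MSB first):
  row 0 [00000]: (((NOT 0 OR 0) IMPLIES (0 OR 0)) IMPLIES NOT 0) -> 1
  row 1 [00001]: (((NOT 0 OR 0) IMPLIES (0 OR 0)) IMPLIES NOT 0) -> 1
  row 2 [00010]: (((NOT 0 OR 0) IMPLIES (0 OR 0)) IMPLIES NOT 1) -> 1
  row 3 [00011]: (((NOT 0 OR 0) IMPLIES (0 OR 0)) IMPLIES NOT 1) -> 1
  row 4 [00100]: (((NOT 1 OR 0) IMPLIES (1 OR 0)) IMPLIES NOT 0) -> 1
  row 5 [00101]: (((NOT 1 OR 0) IMPLIES (1 OR 0)) IMPLIES NOT 0) -> 1
  row 6 [00110]: (((NOT 1 OR 0) IMPLIES (1 OR 0)) IMPLIES NOT 1) -> 0
  row 7 [00111]: (((NOT 1 OR 0) IMPLIES (1 OR 0)) IMPLIES NOT 1) -> 0
  row 8 [01000]: (((NOT 0 OR 0) IMPLIES (0 OR 1)) IMPLIES NOT 0) -> 1
  row 9 [01001]: (((NOT 0 OR 0) IMPLIES (0 OR 1)) IMPLIES NOT 0) -> 1
  row 10 [01010]: (((NOT 0 OR 0) IMPLIES (0 OR 1)) IMPLIES NOT 1) -> 0
  row 11 [01011]: (((NOT 0 OR 0) IMPLIES (0 OR 1)) IMPLIES NOT 1) -> 0
  row 12 [01100]: (((NOT 1 OR 0) IMPLIES (1 OR 1)) IMPLIES NOT 0) -> 1
  row 13 [01101]: (((NOT 1 OR 0) IMPLIES (1 OR 1)) IMPLIES NOT 0) -> 1
  row 14 [01110]: (((NOT 1 OR 0) IMPLIES (1 OR 1)) IMPLIES NOT 1) -> 0
  row 15 [01111]: (((NOT 1 OR 0) IMPLIES (1 OR 1)) IMPLIES NOT 1) -> 0
  row 16 [10000]: (((NOT 0 OR 1) IMPLIES (0 OR 0)) IMPLIES NOT 0) -> 1
  row 17 [10001]: (((NOT 0 OR 1) IMPLIES (0 OR 0)) IMPLIES NOT 0) -> 1
  row 18 [10010]: (((NOT 0 OR 1) IMPLIES (0 OR 0)) IMPLIES NOT 1) -> 1
  row 19 [10011]: (((NOT 0 OR 1) IMPLIES (0 OR 0)) IMPLIES NOT 1) -> 1
  row 20 [10100]: (((NOT 1 OR 1) IMPLIES (1 OR 0)) IMPLIES NOT 0) -> 1
  row 21 [10101]: (((NOT 1 OR 1) IMPLIES (1 OR 0)) IMPLIES NOT 0) -> 1
  row 22 [10110]: (((NOT 1 OR 1) IMPLIES (1 OR 0)) IMPLIES NOT 1) -> 0
  row 23 [10111]: (((NOT 1 OR 1) IMPLIES (1 OR 0)) IMPLIES NOT 1) -> 0
  row 24 [11000]: (((NOT 0 OR 1) IMPLIES (0 OR 1)) IMPLIES NOT 0) -> 1
  row 25 [11001]: (((NOT 0 OR 1) IMPLIES (0 OR 1)) IMPLIES NOT 0) -> 1
  row 26 [11010]: (((NOT 0 OR 1) IMPLIES (0 OR 1)) IMPLIES NOT 1) -> 0
  row 27 [11011]: (((NOT 0 OR 1) IMPLIES (0 OR 1)) IMPLIES NOT 1) -> 0
  row 28 [11100]: (((NOT 1 OR 1) IMPLIES (1 OR 1)) IMPLIES NOT 0) -> 1
  row 29 [11101]: (((NOT 1 OR 1) IMPLIES (1 OR 1)) IMPLIES NOT 0) -> 1
  row 30 [11110]: (((NOT 1 OR 1) IMPLIES (1 OR 1)) IMPLIES NOT 1) -> 0
  row 31 [11111]: (((NOT 1 OR 1) IMPLIES (1 OR 1)) IMPLIES NOT 1) -> 0
Full result column, 4 rows per line (a,b,c fixed per line; d,e runs 00..11 left to right):
  rows 0-3 [a,b,c=000]: 1111  = hex F
  rows 4-7 [a,b,c=001]: 1100  = hex C
  rows 8-11 [a,b,c=010]: 1100  = hex C
  rows 12-15 [a,b,c=011]: 1100  = hex C
  rows 16-19 [a,b,c=100]: 1111  = hex F
  rows 20-23 [a,b,c=101]: 1100  = hex C
  rows 24-27 [a,b,c=110]: 1100  = hex C
  rows 28-31 [a,b,c=111]: 1100  = hex C
Output column (row 0 .. row 31) = 11111100110011001111110011001100
Output column grouped in 4s = 1111 1100 1100 1100 1111 1100 1100 1100 = 0xFCCCFCCC
Convert to decimal digit by digit (value = value*16 + digit):
  F -> 15
  15*16 + 12 (C) = 252
  252*16 + 12 (C) = 4044
  4044*16 + 12 (C) = 64716
  64716*16 + 15 (F) = 1035471
  1035471*16 + 12 (C) = 16567548
  16567548*16 + 12 (C) = 265080780
  265080780*16 + 12 (C) = 4241292492
Decimal = 4241292492

4241292492
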